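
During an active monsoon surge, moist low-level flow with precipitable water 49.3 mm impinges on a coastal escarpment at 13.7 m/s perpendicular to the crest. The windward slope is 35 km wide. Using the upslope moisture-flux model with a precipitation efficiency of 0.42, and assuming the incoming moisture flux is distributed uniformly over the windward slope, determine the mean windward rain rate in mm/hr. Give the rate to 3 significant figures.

R ≈ 29.2 mm/hr

Incoming column moisture flux per unit ridge length: F = V × PW = 13.7 × 49.3 = 675.41 mm·m/s.
Spread over the 35 km slope with efficiency ε = 0.42: R = ε·F/W = 0.42 × 675.41 / 35000 m = 8.105e-03 mm/s.
R = 8.105e-03 × 3600 = 29.2 mm/hr.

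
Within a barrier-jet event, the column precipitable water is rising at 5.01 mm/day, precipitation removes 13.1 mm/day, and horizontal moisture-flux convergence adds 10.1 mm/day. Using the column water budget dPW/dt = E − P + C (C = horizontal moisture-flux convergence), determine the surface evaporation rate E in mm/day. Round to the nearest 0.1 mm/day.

E ≈ 8.0 mm/day

dPW/dt = +5.01 mm/day.
E = dPW/dt + P − C = (+5.01) + 13.1 − (10.1) = 8.0 mm/day.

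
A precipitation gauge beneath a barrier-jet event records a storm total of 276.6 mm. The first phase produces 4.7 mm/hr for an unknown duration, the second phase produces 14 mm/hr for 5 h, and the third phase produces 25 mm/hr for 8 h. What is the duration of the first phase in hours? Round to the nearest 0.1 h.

Known phases: 14 × 5 + 25 × 8 = 70 + 200 = 270 mm.
Remaining depth = 276.6 − 270 = 6.6 mm.
Duration = 6.6 / 4.7 = 1.4 h.

duration ≈ 1.4 h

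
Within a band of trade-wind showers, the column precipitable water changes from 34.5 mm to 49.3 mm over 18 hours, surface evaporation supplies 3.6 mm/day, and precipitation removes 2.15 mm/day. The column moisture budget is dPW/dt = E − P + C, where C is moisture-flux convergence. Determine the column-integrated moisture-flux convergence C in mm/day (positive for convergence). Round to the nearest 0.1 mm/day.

C ≈ 18.3 mm/day

dPW/dt = (49.3 − 34.5) mm / (18/24 day) = +19.733 mm/day.
C = dPW/dt − E + P = (+19.733) − 3.6 + 2.15 = 18.3 mm/day.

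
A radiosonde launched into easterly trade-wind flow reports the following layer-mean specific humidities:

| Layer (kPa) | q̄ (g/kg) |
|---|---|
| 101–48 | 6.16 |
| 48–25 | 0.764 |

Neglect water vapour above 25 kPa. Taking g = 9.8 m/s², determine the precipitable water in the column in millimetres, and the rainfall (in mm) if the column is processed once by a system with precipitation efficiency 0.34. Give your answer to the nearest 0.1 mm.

Precipitable water is the column-integrated vapour mass per unit area: PW = (1/g) Σ q̄ Δp, with q in kg/kg and Δp in Pa (1 kg/m² of water = 1 mm).
Layer 101–48 kPa: Δp = 530 hPa = 53000 Pa, q̄ = 0.00616 kg/kg → 0.00616 × 53000 / 9.8 = 33.31 mm
Layer 48–25 kPa: Δp = 230 hPa = 23000 Pa, q̄ = 0.000764 kg/kg → 0.000764 × 23000 / 9.8 = 1.79 mm
PW = 33.31 + 1.79 = 35.10 ≈ 35.1 mm.
Rainfall = ε × PW = 0.34 × 35.1 = 11.9 mm.

PW ≈ 35.1 mm; rainfall ≈ 11.9 mm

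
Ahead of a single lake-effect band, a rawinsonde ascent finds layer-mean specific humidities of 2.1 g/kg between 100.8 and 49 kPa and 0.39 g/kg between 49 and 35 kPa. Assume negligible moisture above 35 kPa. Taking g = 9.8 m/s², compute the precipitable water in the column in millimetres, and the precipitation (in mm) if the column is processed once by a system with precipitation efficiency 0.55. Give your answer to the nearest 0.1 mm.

Precipitable water is the column-integrated vapour mass per unit area: PW = (1/g) Σ q̄ Δp, with q in kg/kg and Δp in Pa (1 kg/m² of water = 1 mm).
Layer 100.8–49 kPa: Δp = 518 hPa = 51800 Pa, q̄ = 0.0021 kg/kg → 0.0021 × 51800 / 9.8 = 11.10 mm
Layer 49–35 kPa: Δp = 140 hPa = 14000 Pa, q̄ = 0.00039 kg/kg → 0.00039 × 14000 / 9.8 = 0.56 mm
PW = 11.10 + 0.56 = 11.66 ≈ 11.7 mm.
Precipitation = ε × PW = 0.55 × 11.7 = 6.4 mm.

PW ≈ 11.7 mm; precipitation ≈ 6.4 mm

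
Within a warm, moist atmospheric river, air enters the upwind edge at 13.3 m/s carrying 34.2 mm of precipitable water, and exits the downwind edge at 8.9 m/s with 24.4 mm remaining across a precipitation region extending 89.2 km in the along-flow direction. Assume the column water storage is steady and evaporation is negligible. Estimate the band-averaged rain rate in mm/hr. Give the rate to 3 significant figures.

R ≈ 9.59 mm/hr

Column moisture flux per unit crosswind length is F = V × PW.
Inflow: F_in = 13.3 × 34.2 = 454.86 mm·m/s
Outflow: F_out = 8.9 × 24.4 = 217.16 mm·m/s
Steady-state rate R = (F_in − F_out)/L = (454.86 − 217.16) / 89200 m = 2.665e-03 mm/s.
R = 2.665e-03 × 3600 = 9.59 mm/hr.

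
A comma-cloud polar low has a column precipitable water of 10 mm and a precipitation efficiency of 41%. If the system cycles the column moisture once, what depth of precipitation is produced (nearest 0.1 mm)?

Precipitation = ε × PW = 0.41 × 10 = 4.1 mm.

precipitation ≈ 4.1 mm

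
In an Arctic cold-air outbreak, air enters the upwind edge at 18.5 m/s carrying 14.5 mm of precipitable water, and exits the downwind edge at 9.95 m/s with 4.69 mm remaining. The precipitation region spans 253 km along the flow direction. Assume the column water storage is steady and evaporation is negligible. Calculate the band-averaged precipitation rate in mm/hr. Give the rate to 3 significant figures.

R ≈ 3.15 mm/hr

Column moisture flux per unit crosswind length is F = V × PW.
Inflow: F_in = 18.5 × 14.5 = 268.25 mm·m/s
Outflow: F_out = 9.95 × 4.69 = 46.6655 mm·m/s
Steady-state rate R = (F_in − F_out)/L = (268.25 − 46.6655) / 253000 m = 8.758e-04 mm/s.
R = 8.758e-04 × 3600 = 3.15 mm/hr.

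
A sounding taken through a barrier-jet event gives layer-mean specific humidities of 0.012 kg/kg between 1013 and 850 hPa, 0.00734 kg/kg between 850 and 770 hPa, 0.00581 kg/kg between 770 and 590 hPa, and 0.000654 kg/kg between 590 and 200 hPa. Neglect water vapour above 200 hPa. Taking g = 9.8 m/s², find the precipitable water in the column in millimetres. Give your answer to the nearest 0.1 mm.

Precipitable water is the column-integrated vapour mass per unit area: PW = (1/g) Σ q̄ Δp, with q in kg/kg and Δp in Pa (1 kg/m² of water = 1 mm).
Layer 1013–850 hPa: Δp = 163 hPa = 16300 Pa, q̄ = 0.012 kg/kg → 0.012 × 16300 / 9.8 = 19.96 mm
Layer 850–770 hPa: Δp = 80 hPa = 8000 Pa, q̄ = 0.00734 kg/kg → 0.00734 × 8000 / 9.8 = 5.99 mm
Layer 770–590 hPa: Δp = 180 hPa = 18000 Pa, q̄ = 0.00581 kg/kg → 0.00581 × 18000 / 9.8 = 10.67 mm
Layer 590–200 hPa: Δp = 390 hPa = 39000 Pa, q̄ = 0.000654 kg/kg → 0.000654 × 39000 / 9.8 = 2.60 mm
PW = 19.96 + 5.99 + 10.67 + 2.60 = 39.22 ≈ 39.2 mm.

PW ≈ 39.2 mm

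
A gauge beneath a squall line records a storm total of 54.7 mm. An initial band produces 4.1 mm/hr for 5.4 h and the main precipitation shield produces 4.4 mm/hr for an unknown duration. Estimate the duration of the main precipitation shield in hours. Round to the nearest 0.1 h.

Known phases: 4.1 × 5.4 = 22.14 mm.
Remaining depth = 54.7 − 22.14 = 32.56 mm.
Duration = 32.56 / 4.4 = 7.4 h.

duration ≈ 7.4 h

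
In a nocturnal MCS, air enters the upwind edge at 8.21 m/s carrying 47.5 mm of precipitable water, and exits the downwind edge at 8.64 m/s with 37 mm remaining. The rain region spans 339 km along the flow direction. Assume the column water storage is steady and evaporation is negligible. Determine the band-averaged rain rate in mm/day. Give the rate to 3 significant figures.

R ≈ 17.9 mm/day

Column moisture flux per unit crosswind length is F = V × PW.
Inflow: F_in = 8.21 × 47.5 = 389.975 mm·m/s
Outflow: F_out = 8.64 × 37 = 319.68 mm·m/s
Steady-state rate R = (F_in − F_out)/L = (389.975 − 319.68) / 339000 m = 2.074e-04 mm/s.
R = 2.074e-04 × 3600 × 24 = 17.9 mm/day.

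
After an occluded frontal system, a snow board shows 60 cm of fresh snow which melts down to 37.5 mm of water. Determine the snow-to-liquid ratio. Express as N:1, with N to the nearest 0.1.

Ratio = snow depth / SWE = 600 mm / 37.5 mm = 16.0, i.e. 16.0:1.

ratio ≈ 16.0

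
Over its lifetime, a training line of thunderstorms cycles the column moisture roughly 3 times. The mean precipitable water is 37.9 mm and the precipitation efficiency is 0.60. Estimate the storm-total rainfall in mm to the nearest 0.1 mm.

rainfall ≈ 68.2 mm

Each cycle deposits ε × PW = 0.60 × 37.9 = 22.74 mm.
Over 3 cycles: 3 × 22.74 = 68.2 mm.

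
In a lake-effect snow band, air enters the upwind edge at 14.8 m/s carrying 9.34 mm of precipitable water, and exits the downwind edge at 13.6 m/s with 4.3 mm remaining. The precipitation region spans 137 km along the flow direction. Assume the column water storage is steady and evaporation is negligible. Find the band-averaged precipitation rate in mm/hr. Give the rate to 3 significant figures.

R ≈ 2.10 mm/hr

Column moisture flux per unit crosswind length is F = V × PW.
Inflow: F_in = 14.8 × 9.34 = 138.232 mm·m/s
Outflow: F_out = 13.6 × 4.3 = 58.48 mm·m/s
Steady-state rate R = (F_in − F_out)/L = (138.232 − 58.48) / 137000 m = 5.821e-04 mm/s.
R = 5.821e-04 × 3600 = 2.10 mm/hr.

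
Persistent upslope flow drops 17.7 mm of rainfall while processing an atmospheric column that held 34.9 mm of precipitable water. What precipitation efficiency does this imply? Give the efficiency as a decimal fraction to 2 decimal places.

ε ≈ 0.51

ε = rainfall / PW = 17.7 / 34.9 = 0.51.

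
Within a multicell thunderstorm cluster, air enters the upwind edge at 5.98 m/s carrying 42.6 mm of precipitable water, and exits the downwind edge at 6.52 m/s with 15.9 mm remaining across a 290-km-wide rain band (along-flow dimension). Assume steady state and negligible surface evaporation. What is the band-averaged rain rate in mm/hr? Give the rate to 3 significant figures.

R ≈ 1.88 mm/hr

Column moisture flux per unit crosswind length is F = V × PW.
Inflow: F_in = 5.98 × 42.6 = 254.748 mm·m/s
Outflow: F_out = 6.52 × 15.9 = 103.668 mm·m/s
Steady-state rate R = (F_in − F_out)/L = (254.748 − 103.668) / 290000 m = 5.210e-04 mm/s.
R = 5.210e-04 × 3600 = 1.88 mm/hr.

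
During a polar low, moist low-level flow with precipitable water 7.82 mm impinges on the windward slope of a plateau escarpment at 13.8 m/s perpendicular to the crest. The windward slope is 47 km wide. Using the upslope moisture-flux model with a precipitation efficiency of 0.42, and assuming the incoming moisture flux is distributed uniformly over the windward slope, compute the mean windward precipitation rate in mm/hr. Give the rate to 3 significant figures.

R ≈ 3.47 mm/hr

Incoming column moisture flux per unit ridge length: F = V × PW = 13.8 × 7.82 = 107.916 mm·m/s.
Spread over the 47 km slope with efficiency ε = 0.42: R = ε·F/W = 0.42 × 107.916 / 47000 m = 9.644e-04 mm/s.
R = 9.644e-04 × 3600 = 3.47 mm/hr.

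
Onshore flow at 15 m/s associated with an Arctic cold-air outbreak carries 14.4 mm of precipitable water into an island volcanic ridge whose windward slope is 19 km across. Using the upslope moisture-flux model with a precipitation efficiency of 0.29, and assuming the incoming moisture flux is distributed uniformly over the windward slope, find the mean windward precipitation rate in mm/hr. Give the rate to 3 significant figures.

R ≈ 11.9 mm/hr

Incoming column moisture flux per unit ridge length: F = V × PW = 15 × 14.4 = 216 mm·m/s.
Spread over the 19 km slope with efficiency ε = 0.29: R = ε·F/W = 0.29 × 216 / 19000 m = 3.297e-03 mm/s.
R = 3.297e-03 × 3600 = 11.9 mm/hr.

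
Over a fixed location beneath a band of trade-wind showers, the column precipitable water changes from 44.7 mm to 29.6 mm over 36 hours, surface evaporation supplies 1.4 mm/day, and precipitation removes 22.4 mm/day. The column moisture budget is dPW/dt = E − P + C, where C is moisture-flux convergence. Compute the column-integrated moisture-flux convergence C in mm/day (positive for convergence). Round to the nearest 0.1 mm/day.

C ≈ 10.9 mm/day

dPW/dt = (29.6 − 44.7) mm / (36/24 day) = -10.067 mm/day.
C = dPW/dt − E + P = (-10.067) − 1.4 + 22.4 = 10.9 mm/day.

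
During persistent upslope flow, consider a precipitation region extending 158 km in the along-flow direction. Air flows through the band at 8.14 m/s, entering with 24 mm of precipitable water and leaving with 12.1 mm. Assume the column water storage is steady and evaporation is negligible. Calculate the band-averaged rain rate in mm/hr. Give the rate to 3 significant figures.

Column moisture flux per unit crosswind length is F = V × PW.
Inflow: F_in = 8.14 × 24 = 195.36 mm·m/s
Outflow: F_out = 8.14 × 12.1 = 98.494 mm·m/s
Steady-state rate R = (F_in − F_out)/L = (195.36 − 98.494) / 158000 m = 6.131e-04 mm/s.
R = 6.131e-04 × 3600 = 2.21 mm/hr.

R ≈ 2.21 mm/hr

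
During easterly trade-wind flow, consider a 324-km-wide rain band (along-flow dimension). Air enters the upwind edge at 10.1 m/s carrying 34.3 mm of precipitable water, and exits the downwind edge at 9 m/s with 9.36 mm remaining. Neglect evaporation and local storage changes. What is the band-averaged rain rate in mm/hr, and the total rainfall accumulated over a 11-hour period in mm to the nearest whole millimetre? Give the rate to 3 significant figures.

Column moisture flux per unit crosswind length is F = V × PW.
Inflow: F_in = 10.1 × 34.3 = 346.43 mm·m/s
Outflow: F_out = 9 × 9.36 = 84.24 mm·m/s
Steady-state rate R = (F_in − F_out)/L = (346.43 − 84.24) / 324000 m = 8.092e-04 mm/s.
R = 8.092e-04 × 3600 = 2.91 mm/hr.
Over 11 h: total = 2.91 × 11 = 32.01 ≈ 32 mm.

R ≈ 2.91 mm/hr; total ≈ 32 mm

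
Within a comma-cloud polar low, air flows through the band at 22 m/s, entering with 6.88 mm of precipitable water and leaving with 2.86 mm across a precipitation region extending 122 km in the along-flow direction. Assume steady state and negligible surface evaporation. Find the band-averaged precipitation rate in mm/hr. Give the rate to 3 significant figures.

R ≈ 2.61 mm/hr

Column moisture flux per unit crosswind length is F = V × PW.
Inflow: F_in = 22 × 6.88 = 151.36 mm·m/s
Outflow: F_out = 22 × 2.86 = 62.92 mm·m/s
Steady-state rate R = (F_in − F_out)/L = (151.36 − 62.92) / 122000 m = 7.249e-04 mm/s.
R = 7.249e-04 × 3600 = 2.61 mm/hr.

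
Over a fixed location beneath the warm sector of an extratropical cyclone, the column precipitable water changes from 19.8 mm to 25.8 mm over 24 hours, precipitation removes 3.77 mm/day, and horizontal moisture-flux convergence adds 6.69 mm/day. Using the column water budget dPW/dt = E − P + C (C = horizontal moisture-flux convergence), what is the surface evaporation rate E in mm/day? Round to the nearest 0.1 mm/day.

E ≈ 3.1 mm/day

dPW/dt = (25.8 − 19.8) mm / (24/24 day) = +6.000 mm/day.
E = dPW/dt + P − C = (+6.000) + 3.77 − (6.69) = 3.1 mm/day.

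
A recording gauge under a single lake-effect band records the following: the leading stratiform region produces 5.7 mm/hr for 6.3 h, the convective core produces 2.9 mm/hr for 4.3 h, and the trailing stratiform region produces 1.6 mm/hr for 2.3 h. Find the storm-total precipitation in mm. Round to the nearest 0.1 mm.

total ≈ 52.1 mm

Total = Σ Rᵢ Δtᵢ = 5.7 × 6.3 + 2.9 × 4.3 + 1.6 × 2.3
      = 35.91 + 12.47 + 3.68 = 52.1 mm.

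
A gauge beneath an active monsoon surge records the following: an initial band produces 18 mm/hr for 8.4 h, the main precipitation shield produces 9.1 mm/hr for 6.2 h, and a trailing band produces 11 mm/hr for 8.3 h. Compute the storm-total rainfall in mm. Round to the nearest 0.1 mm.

total ≈ 298.9 mm

Total = Σ Rᵢ Δtᵢ = 18 × 8.4 + 9.1 × 6.2 + 11 × 8.3
      = 151.2 + 56.42 + 91.3 = 298.9 mm.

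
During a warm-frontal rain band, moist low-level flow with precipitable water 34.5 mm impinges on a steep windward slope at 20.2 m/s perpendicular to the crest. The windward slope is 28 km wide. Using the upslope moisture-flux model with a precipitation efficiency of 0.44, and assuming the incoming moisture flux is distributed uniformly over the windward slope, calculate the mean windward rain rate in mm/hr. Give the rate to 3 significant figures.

Incoming column moisture flux per unit ridge length: F = V × PW = 20.2 × 34.5 = 696.9 mm·m/s.
Spread over the 28 km slope with efficiency ε = 0.44: R = ε·F/W = 0.44 × 696.9 / 28000 m = 1.095e-02 mm/s.
R = 1.095e-02 × 3600 = 39.4 mm/hr.

R ≈ 39.4 mm/hr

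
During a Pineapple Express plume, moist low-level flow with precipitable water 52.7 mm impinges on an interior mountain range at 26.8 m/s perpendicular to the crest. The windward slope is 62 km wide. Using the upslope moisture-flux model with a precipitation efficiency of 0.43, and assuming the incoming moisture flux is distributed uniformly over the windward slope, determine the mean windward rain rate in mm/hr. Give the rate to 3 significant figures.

Incoming column moisture flux per unit ridge length: F = V × PW = 26.8 × 52.7 = 1412.36 mm·m/s.
Spread over the 62 km slope with efficiency ε = 0.43: R = ε·F/W = 0.43 × 1412.36 / 62000 m = 9.795e-03 mm/s.
R = 9.795e-03 × 3600 = 35.3 mm/hr.

R ≈ 35.3 mm/hr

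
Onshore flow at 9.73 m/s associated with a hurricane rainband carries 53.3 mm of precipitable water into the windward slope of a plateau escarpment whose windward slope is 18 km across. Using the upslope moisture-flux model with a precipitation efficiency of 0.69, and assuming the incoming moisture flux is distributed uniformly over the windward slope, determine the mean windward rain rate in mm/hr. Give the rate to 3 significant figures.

Incoming column moisture flux per unit ridge length: F = V × PW = 9.73 × 53.3 = 518.609 mm·m/s.
Spread over the 18 km slope with efficiency ε = 0.69: R = ε·F/W = 0.69 × 518.609 / 18000 m = 1.988e-02 mm/s.
R = 1.988e-02 × 3600 = 71.6 mm/hr.

R ≈ 71.6 mm/hr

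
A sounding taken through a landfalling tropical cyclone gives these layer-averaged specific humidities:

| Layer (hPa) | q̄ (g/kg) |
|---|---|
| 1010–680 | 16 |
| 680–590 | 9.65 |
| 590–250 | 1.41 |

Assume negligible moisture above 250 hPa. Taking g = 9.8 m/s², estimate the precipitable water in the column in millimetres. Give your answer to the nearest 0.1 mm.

Precipitable water is the column-integrated vapour mass per unit area: PW = (1/g) Σ q̄ Δp, with q in kg/kg and Δp in Pa (1 kg/m² of water = 1 mm).
Layer 1010–680 hPa: Δp = 330 hPa = 33000 Pa, q̄ = 0.016 kg/kg → 0.016 × 33000 / 9.8 = 53.88 mm
Layer 680–590 hPa: Δp = 90 hPa = 9000 Pa, q̄ = 0.00965 kg/kg → 0.00965 × 9000 / 9.8 = 8.86 mm
Layer 590–250 hPa: Δp = 340 hPa = 34000 Pa, q̄ = 0.00141 kg/kg → 0.00141 × 34000 / 9.8 = 4.89 mm
PW = 53.88 + 8.86 + 4.89 = 67.63 ≈ 67.6 mm.

PW ≈ 67.6 mm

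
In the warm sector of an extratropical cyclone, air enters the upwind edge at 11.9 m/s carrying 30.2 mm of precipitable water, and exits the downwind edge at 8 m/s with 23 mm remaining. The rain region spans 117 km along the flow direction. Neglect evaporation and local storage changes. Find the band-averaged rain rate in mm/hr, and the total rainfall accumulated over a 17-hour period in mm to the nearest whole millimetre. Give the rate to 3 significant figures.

R ≈ 5.40 mm/hr; total ≈ 92 mm

Column moisture flux per unit crosswind length is F = V × PW.
Inflow: F_in = 11.9 × 30.2 = 359.38 mm·m/s
Outflow: F_out = 8 × 23 = 184 mm·m/s
Steady-state rate R = (F_in − F_out)/L = (359.38 − 184) / 117000 m = 1.499e-03 mm/s.
R = 1.499e-03 × 3600 = 5.40 mm/hr.
Over 17 h: total = 5.40 × 17 = 91.8 ≈ 92 mm.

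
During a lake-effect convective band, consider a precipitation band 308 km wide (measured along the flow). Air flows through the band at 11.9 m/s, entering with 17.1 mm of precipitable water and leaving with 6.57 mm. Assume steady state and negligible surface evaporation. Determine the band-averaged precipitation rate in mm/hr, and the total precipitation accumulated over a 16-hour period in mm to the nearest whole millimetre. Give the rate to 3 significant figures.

Column moisture flux per unit crosswind length is F = V × PW.
Inflow: F_in = 11.9 × 17.1 = 203.49 mm·m/s
Outflow: F_out = 11.9 × 6.57 = 78.183 mm·m/s
Steady-state rate R = (F_in − F_out)/L = (203.49 − 78.183) / 308000 m = 4.068e-04 mm/s.
R = 4.068e-04 × 3600 = 1.46 mm/hr.
Over 16 h: total = 1.46 × 16 = 23.36 ≈ 23 mm.

R ≈ 1.46 mm/hr; total ≈ 23 mm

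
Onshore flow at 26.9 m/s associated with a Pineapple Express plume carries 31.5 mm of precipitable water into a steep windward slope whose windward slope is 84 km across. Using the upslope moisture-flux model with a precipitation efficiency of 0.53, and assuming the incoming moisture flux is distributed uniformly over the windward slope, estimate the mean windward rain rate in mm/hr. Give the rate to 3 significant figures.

Incoming column moisture flux per unit ridge length: F = V × PW = 26.9 × 31.5 = 847.35 mm·m/s.
Spread over the 84 km slope with efficiency ε = 0.53: R = ε·F/W = 0.53 × 847.35 / 84000 m = 5.346e-03 mm/s.
R = 5.346e-03 × 3600 = 19.2 mm/hr.

R ≈ 19.2 mm/hr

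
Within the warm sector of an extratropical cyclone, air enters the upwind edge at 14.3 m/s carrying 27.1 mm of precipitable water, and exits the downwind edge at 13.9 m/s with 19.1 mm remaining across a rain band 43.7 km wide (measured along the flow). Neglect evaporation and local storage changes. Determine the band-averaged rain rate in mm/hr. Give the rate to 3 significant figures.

Column moisture flux per unit crosswind length is F = V × PW.
Inflow: F_in = 14.3 × 27.1 = 387.53 mm·m/s
Outflow: F_out = 13.9 × 19.1 = 265.49 mm·m/s
Steady-state rate R = (F_in − F_out)/L = (387.53 − 265.49) / 43700 m = 2.793e-03 mm/s.
R = 2.793e-03 × 3600 = 10.1 mm/hr.

R ≈ 10.1 mm/hr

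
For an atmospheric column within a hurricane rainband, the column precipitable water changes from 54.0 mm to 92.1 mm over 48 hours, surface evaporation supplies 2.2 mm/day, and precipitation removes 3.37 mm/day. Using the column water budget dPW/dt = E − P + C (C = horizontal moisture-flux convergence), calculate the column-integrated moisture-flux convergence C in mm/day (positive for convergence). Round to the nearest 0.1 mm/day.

C ≈ 20.2 mm/day

dPW/dt = (92.1 − 54.0) mm / (48/24 day) = +19.050 mm/day.
C = dPW/dt − E + P = (+19.050) − 2.2 + 3.37 = 20.2 mm/day.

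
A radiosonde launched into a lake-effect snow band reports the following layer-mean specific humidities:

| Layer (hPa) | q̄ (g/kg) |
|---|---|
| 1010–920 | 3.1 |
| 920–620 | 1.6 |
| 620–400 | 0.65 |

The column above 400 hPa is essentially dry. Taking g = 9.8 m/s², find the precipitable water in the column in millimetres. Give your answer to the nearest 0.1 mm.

PW ≈ 9.2 mm

Precipitable water is the column-integrated vapour mass per unit area: PW = (1/g) Σ q̄ Δp, with q in kg/kg and Δp in Pa (1 kg/m² of water = 1 mm).
Layer 1010–920 hPa: Δp = 90 hPa = 9000 Pa, q̄ = 0.0031 kg/kg → 0.0031 × 9000 / 9.8 = 2.85 mm
Layer 920–620 hPa: Δp = 300 hPa = 30000 Pa, q̄ = 0.0016 kg/kg → 0.0016 × 30000 / 9.8 = 4.90 mm
Layer 620–400 hPa: Δp = 220 hPa = 22000 Pa, q̄ = 0.00065 kg/kg → 0.00065 × 22000 / 9.8 = 1.46 mm
PW = 2.85 + 4.90 + 1.46 = 9.21 ≈ 9.2 mm.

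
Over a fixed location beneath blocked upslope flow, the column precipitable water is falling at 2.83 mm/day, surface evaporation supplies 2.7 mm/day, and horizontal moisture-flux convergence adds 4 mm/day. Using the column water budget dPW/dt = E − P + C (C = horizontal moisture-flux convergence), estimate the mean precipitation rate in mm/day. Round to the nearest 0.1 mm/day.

P ≈ 9.5 mm/day

dPW/dt = -2.83 mm/day.
P = E + C − dPW/dt = 2.7 + (4) − (-2.83) = 9.5 mm/day.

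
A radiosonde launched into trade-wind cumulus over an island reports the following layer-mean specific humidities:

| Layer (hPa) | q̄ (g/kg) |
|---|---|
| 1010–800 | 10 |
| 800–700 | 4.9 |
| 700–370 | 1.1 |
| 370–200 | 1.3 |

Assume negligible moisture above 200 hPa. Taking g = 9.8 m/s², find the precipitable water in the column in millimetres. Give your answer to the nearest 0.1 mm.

Precipitable water is the column-integrated vapour mass per unit area: PW = (1/g) Σ q̄ Δp, with q in kg/kg and Δp in Pa (1 kg/m² of water = 1 mm).
Layer 1010–800 hPa: Δp = 210 hPa = 21000 Pa, q̄ = 0.01 kg/kg → 0.01 × 21000 / 9.8 = 21.43 mm
Layer 800–700 hPa: Δp = 100 hPa = 10000 Pa, q̄ = 0.0049 kg/kg → 0.0049 × 10000 / 9.8 = 5.00 mm
Layer 700–370 hPa: Δp = 330 hPa = 33000 Pa, q̄ = 0.0011 kg/kg → 0.0011 × 33000 / 9.8 = 3.70 mm
Layer 370–200 hPa: Δp = 170 hPa = 17000 Pa, q̄ = 0.0013 kg/kg → 0.0013 × 17000 / 9.8 = 2.26 mm
PW = 21.43 + 5.00 + 3.70 + 2.26 = 32.39 ≈ 32.4 mm.

PW ≈ 32.4 mm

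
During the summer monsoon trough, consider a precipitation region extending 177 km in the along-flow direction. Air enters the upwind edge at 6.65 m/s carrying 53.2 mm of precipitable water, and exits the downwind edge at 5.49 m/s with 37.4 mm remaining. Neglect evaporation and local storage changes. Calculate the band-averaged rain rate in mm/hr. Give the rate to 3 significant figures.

R ≈ 3.02 mm/hr

Column moisture flux per unit crosswind length is F = V × PW.
Inflow: F_in = 6.65 × 53.2 = 353.78 mm·m/s
Outflow: F_out = 5.49 × 37.4 = 205.326 mm·m/s
Steady-state rate R = (F_in − F_out)/L = (353.78 − 205.326) / 177000 m = 8.387e-04 mm/s.
R = 8.387e-04 × 3600 = 3.02 mm/hr.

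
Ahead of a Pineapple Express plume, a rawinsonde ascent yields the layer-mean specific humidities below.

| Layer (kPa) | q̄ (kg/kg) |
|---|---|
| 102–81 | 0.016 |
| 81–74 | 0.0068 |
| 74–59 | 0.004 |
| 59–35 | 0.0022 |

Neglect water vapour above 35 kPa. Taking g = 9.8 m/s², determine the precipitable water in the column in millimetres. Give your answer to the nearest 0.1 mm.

Precipitable water is the column-integrated vapour mass per unit area: PW = (1/g) Σ q̄ Δp, with q in kg/kg and Δp in Pa (1 kg/m² of water = 1 mm).
Layer 102–81 kPa: Δp = 210 hPa = 21000 Pa, q̄ = 0.016 kg/kg → 0.016 × 21000 / 9.8 = 34.29 mm
Layer 81–74 kPa: Δp = 70 hPa = 7000 Pa, q̄ = 0.0068 kg/kg → 0.0068 × 7000 / 9.8 = 4.86 mm
Layer 74–59 kPa: Δp = 150 hPa = 15000 Pa, q̄ = 0.004 kg/kg → 0.004 × 15000 / 9.8 = 6.12 mm
Layer 59–35 kPa: Δp = 240 hPa = 24000 Pa, q̄ = 0.0022 kg/kg → 0.0022 × 24000 / 9.8 = 5.39 mm
PW = 34.29 + 4.86 + 6.12 + 5.39 = 50.66 ≈ 50.7 mm.

PW ≈ 50.7 mm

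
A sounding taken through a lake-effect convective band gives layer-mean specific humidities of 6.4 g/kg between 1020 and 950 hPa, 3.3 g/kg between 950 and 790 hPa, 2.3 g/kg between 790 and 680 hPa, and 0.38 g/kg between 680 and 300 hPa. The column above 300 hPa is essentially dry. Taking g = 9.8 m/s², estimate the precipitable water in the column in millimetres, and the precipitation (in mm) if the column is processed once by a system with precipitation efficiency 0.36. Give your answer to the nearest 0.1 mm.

Precipitable water is the column-integrated vapour mass per unit area: PW = (1/g) Σ q̄ Δp, with q in kg/kg and Δp in Pa (1 kg/m² of water = 1 mm).
Layer 1020–950 hPa: Δp = 70 hPa = 7000 Pa, q̄ = 0.0064 kg/kg → 0.0064 × 7000 / 9.8 = 4.57 mm
Layer 950–790 hPa: Δp = 160 hPa = 16000 Pa, q̄ = 0.0033 kg/kg → 0.0033 × 16000 / 9.8 = 5.39 mm
Layer 790–680 hPa: Δp = 110 hPa = 11000 Pa, q̄ = 0.0023 kg/kg → 0.0023 × 11000 / 9.8 = 2.58 mm
Layer 680–300 hPa: Δp = 380 hPa = 38000 Pa, q̄ = 0.00038 kg/kg → 0.00038 × 38000 / 9.8 = 1.47 mm
PW = 4.57 + 5.39 + 2.58 + 1.47 = 14.01 ≈ 14.0 mm.
Precipitation = ε × PW = 0.36 × 14.0 = 5.0 mm.

PW ≈ 14.0 mm; precipitation ≈ 5.0 mm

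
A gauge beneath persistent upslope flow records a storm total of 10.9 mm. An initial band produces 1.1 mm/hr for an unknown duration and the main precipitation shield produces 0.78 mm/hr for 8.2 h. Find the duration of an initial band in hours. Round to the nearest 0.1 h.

Known phases: 0.78 × 8.2 = 6.396 mm.
Remaining depth = 10.9 − 6.396 = 4.504 mm.
Duration = 4.504 / 1.1 = 4.1 h.

duration ≈ 4.1 h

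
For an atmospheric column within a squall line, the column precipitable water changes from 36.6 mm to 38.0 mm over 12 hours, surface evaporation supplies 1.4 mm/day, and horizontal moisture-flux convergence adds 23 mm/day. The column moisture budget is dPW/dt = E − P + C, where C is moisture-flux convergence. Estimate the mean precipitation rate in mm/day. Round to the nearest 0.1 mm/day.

dPW/dt = (38.0 − 36.6) mm / (12/24 day) = +2.800 mm/day.
P = E + C − dPW/dt = 1.4 + (23) − (+2.800) = 21.6 mm/day.

P ≈ 21.6 mm/day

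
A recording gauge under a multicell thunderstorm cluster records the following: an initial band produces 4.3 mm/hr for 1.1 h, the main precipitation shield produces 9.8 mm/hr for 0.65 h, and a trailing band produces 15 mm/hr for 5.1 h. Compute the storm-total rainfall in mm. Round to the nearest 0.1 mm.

Total = Σ Rᵢ Δtᵢ = 4.3 × 1.1 + 9.8 × 0.65 + 15 × 5.1
      = 4.73 + 6.37 + 76.5 = 87.6 mm.

total ≈ 87.6 mm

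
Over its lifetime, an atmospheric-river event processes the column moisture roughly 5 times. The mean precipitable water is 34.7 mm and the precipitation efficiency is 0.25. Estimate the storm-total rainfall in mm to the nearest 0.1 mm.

Each cycle deposits ε × PW = 0.25 × 34.7 = 8.675 mm.
Over 5 cycles: 5 × 8.675 = 43.4 mm.

rainfall ≈ 43.4 mm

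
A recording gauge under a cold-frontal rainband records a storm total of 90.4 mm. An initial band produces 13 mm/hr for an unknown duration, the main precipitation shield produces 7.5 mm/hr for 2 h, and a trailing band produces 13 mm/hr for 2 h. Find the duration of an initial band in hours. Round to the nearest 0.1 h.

Known phases: 7.5 × 2 + 13 × 2 = 15 + 26 = 41 mm.
Remaining depth = 90.4 − 41 = 49.4 mm.
Duration = 49.4 / 13 = 3.8 h.

duration ≈ 3.8 h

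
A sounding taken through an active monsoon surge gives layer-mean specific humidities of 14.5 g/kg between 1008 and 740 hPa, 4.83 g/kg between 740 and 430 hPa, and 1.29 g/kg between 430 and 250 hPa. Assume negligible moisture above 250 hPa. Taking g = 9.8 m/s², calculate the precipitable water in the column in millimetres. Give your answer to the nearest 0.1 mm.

Precipitable water is the column-integrated vapour mass per unit area: PW = (1/g) Σ q̄ Δp, with q in kg/kg and Δp in Pa (1 kg/m² of water = 1 mm).
Layer 1008–740 hPa: Δp = 268 hPa = 26800 Pa, q̄ = 0.0145 kg/kg → 0.0145 × 26800 / 9.8 = 39.65 mm
Layer 740–430 hPa: Δp = 310 hPa = 31000 Pa, q̄ = 0.00483 kg/kg → 0.00483 × 31000 / 9.8 = 15.28 mm
Layer 430–250 hPa: Δp = 180 hPa = 18000 Pa, q̄ = 0.00129 kg/kg → 0.00129 × 18000 / 9.8 = 2.37 mm
PW = 39.65 + 15.28 + 2.37 = 57.30 ≈ 57.3 mm.

PW ≈ 57.3 mm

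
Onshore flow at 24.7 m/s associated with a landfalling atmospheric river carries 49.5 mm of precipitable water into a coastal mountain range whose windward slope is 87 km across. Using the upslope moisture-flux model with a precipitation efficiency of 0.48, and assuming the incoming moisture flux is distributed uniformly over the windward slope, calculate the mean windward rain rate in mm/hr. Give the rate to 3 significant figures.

R ≈ 24.3 mm/hr

Incoming column moisture flux per unit ridge length: F = V × PW = 24.7 × 49.5 = 1222.65 mm·m/s.
Spread over the 87 km slope with efficiency ε = 0.48: R = ε·F/W = 0.48 × 1222.65 / 87000 m = 6.746e-03 mm/s.
R = 6.746e-03 × 3600 = 24.3 mm/hr.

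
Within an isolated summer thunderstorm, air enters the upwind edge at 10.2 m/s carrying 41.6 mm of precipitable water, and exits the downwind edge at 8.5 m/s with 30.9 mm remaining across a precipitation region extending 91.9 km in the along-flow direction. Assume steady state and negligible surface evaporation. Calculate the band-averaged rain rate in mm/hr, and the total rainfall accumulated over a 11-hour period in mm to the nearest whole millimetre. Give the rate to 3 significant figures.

Column moisture flux per unit crosswind length is F = V × PW.
Inflow: F_in = 10.2 × 41.6 = 424.32 mm·m/s
Outflow: F_out = 8.5 × 30.9 = 262.65 mm·m/s
Steady-state rate R = (F_in − F_out)/L = (424.32 − 262.65) / 91900 m = 1.759e-03 mm/s.
R = 1.759e-03 × 3600 = 6.33 mm/hr.
Over 11 h: total = 6.33 × 11 = 69.63 ≈ 70 mm.

R ≈ 6.33 mm/hr; total ≈ 70 mm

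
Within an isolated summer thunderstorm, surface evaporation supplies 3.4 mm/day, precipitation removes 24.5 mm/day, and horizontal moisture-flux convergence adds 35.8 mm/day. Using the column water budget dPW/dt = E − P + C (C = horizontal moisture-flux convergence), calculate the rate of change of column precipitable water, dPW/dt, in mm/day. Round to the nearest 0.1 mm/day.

dPW/dt ≈ 14.7 mm/day

dPW/dt = E − P + C = 3.4 − 24.5 + (35.8) = 14.7 mm/day.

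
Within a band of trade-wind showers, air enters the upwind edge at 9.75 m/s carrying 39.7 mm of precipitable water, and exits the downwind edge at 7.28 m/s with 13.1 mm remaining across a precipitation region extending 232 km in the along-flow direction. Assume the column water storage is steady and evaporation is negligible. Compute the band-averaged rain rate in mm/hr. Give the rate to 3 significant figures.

Column moisture flux per unit crosswind length is F = V × PW.
Inflow: F_in = 9.75 × 39.7 = 387.075 mm·m/s
Outflow: F_out = 7.28 × 13.1 = 95.368 mm·m/s
Steady-state rate R = (F_in − F_out)/L = (387.075 − 95.368) / 232000 m = 1.257e-03 mm/s.
R = 1.257e-03 × 3600 = 4.53 mm/hr.

R ≈ 4.53 mm/hr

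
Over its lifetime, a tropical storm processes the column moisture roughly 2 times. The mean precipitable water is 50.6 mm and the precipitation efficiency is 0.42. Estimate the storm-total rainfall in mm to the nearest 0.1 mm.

Each cycle deposits ε × PW = 0.42 × 50.6 = 21.252 mm.
Over 2 cycles: 2 × 21.252 = 42.5 mm.

rainfall ≈ 42.5 mm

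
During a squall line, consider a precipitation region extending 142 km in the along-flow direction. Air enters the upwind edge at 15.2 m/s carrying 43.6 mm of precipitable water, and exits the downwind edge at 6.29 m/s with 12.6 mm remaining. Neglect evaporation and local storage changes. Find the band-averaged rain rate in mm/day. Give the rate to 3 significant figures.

Column moisture flux per unit crosswind length is F = V × PW.
Inflow: F_in = 15.2 × 43.6 = 662.72 mm·m/s
Outflow: F_out = 6.29 × 12.6 = 79.254 mm·m/s
Steady-state rate R = (F_in − F_out)/L = (662.72 − 79.254) / 142000 m = 4.109e-03 mm/s.
R = 4.109e-03 × 3600 × 24 = 355 mm/day.

R ≈ 355 mm/day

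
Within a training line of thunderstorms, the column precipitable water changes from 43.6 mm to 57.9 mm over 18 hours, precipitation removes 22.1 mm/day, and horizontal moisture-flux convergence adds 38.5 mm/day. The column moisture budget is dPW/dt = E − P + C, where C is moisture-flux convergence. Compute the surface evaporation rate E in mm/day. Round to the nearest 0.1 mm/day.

dPW/dt = (57.9 − 43.6) mm / (18/24 day) = +19.067 mm/day.
E = dPW/dt + P − C = (+19.067) + 22.1 − (38.5) = 2.7 mm/day.

E ≈ 2.7 mm/day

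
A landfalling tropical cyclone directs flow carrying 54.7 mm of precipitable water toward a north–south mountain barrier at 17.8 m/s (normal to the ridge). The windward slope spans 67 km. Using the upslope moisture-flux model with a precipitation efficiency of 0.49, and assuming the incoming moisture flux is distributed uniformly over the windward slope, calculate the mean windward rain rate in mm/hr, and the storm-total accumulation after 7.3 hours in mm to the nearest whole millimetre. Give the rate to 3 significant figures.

Incoming column moisture flux per unit ridge length: F = V × PW = 17.8 × 54.7 = 973.66 mm·m/s.
Spread over the 67 km slope with efficiency ε = 0.49: R = ε·F/W = 0.49 × 973.66 / 67000 m = 7.121e-03 mm/s.
R = 7.121e-03 × 3600 = 25.6 mm/hr.
Over 7.3 h: total = 25.6 × 7.3 = 186.88 ≈ 187 mm.

R ≈ 25.6 mm/hr; total ≈ 187 mm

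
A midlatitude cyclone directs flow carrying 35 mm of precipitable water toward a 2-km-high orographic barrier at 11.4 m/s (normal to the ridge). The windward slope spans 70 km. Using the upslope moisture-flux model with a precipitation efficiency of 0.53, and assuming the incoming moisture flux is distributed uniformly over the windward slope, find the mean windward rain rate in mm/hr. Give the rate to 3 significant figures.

Incoming column moisture flux per unit ridge length: F = V × PW = 11.4 × 35 = 399 mm·m/s.
Spread over the 70 km slope with efficiency ε = 0.53: R = ε·F/W = 0.53 × 399 / 70000 m = 3.021e-03 mm/s.
R = 3.021e-03 × 3600 = 10.9 mm/hr.

R ≈ 10.9 mm/hr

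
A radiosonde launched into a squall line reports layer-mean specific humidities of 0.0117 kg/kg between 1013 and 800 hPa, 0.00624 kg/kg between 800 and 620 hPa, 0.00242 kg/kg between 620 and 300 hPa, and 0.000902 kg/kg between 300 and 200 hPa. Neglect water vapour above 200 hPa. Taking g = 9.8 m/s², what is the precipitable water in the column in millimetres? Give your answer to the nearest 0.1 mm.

PW ≈ 45.7 mm

Precipitable water is the column-integrated vapour mass per unit area: PW = (1/g) Σ q̄ Δp, with q in kg/kg and Δp in Pa (1 kg/m² of water = 1 mm).
Layer 1013–800 hPa: Δp = 213 hPa = 21300 Pa, q̄ = 0.0117 kg/kg → 0.0117 × 21300 / 9.8 = 25.43 mm
Layer 800–620 hPa: Δp = 180 hPa = 18000 Pa, q̄ = 0.00624 kg/kg → 0.00624 × 18000 / 9.8 = 11.46 mm
Layer 620–300 hPa: Δp = 320 hPa = 32000 Pa, q̄ = 0.00242 kg/kg → 0.00242 × 32000 / 9.8 = 7.90 mm
Layer 300–200 hPa: Δp = 100 hPa = 10000 Pa, q̄ = 0.000902 kg/kg → 0.000902 × 10000 / 9.8 = 0.92 mm
PW = 25.43 + 11.46 + 7.90 + 0.92 = 45.71 ≈ 45.7 mm.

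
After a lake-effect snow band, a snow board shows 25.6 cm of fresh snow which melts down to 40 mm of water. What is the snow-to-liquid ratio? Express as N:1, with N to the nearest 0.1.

ratio ≈ 6.4

Ratio = snow depth / SWE = 256 mm / 40 mm = 6.4, i.e. 6.4:1.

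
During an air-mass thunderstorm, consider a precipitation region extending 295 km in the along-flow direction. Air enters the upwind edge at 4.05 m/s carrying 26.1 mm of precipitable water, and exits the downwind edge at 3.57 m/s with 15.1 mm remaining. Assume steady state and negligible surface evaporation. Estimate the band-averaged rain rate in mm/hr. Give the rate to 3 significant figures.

R ≈ 0.632 mm/hr

Column moisture flux per unit crosswind length is F = V × PW.
Inflow: F_in = 4.05 × 26.1 = 105.705 mm·m/s
Outflow: F_out = 3.57 × 15.1 = 53.907 mm·m/s
Steady-state rate R = (F_in − F_out)/L = (105.705 − 53.907) / 295000 m = 1.756e-04 mm/s.
R = 1.756e-04 × 3600 = 0.632 mm/hr.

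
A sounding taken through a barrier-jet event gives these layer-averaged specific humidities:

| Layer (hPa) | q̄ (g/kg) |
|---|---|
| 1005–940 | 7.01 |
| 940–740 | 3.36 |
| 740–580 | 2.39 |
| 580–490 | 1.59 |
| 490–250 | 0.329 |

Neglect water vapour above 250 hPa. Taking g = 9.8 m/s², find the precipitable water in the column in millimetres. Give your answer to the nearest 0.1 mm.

PW ≈ 17.7 mm

Precipitable water is the column-integrated vapour mass per unit area: PW = (1/g) Σ q̄ Δp, with q in kg/kg and Δp in Pa (1 kg/m² of water = 1 mm).
Layer 1005–940 hPa: Δp = 65 hPa = 6500 Pa, q̄ = 0.00701 kg/kg → 0.00701 × 6500 / 9.8 = 4.65 mm
Layer 940–740 hPa: Δp = 200 hPa = 20000 Pa, q̄ = 0.00336 kg/kg → 0.00336 × 20000 / 9.8 = 6.86 mm
Layer 740–580 hPa: Δp = 160 hPa = 16000 Pa, q̄ = 0.00239 kg/kg → 0.00239 × 16000 / 9.8 = 3.90 mm
Layer 580–490 hPa: Δp = 90 hPa = 9000 Pa, q̄ = 0.00159 kg/kg → 0.00159 × 9000 / 9.8 = 1.46 mm
Layer 490–250 hPa: Δp = 240 hPa = 24000 Pa, q̄ = 0.000329 kg/kg → 0.000329 × 24000 / 9.8 = 0.81 mm
PW = 4.65 + 6.86 + 3.90 + 1.46 + 0.81 = 17.68 ≈ 17.7 mm.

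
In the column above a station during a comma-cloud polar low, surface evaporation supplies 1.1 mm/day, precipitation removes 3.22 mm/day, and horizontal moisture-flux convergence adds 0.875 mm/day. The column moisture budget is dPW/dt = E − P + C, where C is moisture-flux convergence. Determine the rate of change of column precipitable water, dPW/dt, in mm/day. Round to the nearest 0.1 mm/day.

dPW/dt ≈ -1.2 mm/day

dPW/dt = E − P + C = 1.1 − 3.22 + (0.875) = -1.2 mm/day.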